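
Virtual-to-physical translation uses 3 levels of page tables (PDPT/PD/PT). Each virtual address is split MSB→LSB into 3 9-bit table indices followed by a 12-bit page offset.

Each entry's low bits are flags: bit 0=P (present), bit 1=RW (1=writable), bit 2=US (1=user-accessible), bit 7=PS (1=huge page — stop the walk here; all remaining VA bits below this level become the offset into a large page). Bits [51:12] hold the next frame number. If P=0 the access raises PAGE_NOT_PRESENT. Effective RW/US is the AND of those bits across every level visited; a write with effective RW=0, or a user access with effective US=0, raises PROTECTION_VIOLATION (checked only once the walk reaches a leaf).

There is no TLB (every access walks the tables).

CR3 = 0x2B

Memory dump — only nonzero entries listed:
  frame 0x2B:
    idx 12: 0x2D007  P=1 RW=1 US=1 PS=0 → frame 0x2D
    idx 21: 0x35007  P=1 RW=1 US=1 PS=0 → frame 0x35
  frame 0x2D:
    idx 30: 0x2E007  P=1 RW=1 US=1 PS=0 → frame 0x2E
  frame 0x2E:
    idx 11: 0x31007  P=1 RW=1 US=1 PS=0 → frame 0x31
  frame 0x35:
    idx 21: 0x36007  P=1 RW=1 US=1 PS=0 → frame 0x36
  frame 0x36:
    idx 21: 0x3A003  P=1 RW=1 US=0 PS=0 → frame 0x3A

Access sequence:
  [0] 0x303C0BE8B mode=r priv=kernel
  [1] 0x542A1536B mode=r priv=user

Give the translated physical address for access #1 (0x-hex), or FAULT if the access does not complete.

Trace:
#0 VA=0x303C0BE8B (r,kernel):
  L0: frame=0x2B idx=12 entry=0x2D007 [P=1 RW=1 US=1 PS=0]
  L1: frame=0x2D idx=30 entry=0x2E007 [P=1 RW=1 US=1 PS=0]
  L2: frame=0x2E idx=11 entry=0x31007 [P=1 RW=1 US=1 PS=0]
  ✓ 0x31E8B  — 3 lookups
#1 VA=0x542A1536B (r,user):
  L0: frame=0x2B idx=21 entry=0x35007 [P=1 RW=1 US=1 PS=0]
  L1: frame=0x35 idx=21 entry=0x36007 [P=1 RW=1 US=1 PS=0]
  L2: frame=0x36 idx=21 entry=0x3A003 [P=1 RW=1 US=0 PS=0]
  ⇒ fault: PROTECTION_VIOLATION  — 3 lookups

Access #1 PA: FAULT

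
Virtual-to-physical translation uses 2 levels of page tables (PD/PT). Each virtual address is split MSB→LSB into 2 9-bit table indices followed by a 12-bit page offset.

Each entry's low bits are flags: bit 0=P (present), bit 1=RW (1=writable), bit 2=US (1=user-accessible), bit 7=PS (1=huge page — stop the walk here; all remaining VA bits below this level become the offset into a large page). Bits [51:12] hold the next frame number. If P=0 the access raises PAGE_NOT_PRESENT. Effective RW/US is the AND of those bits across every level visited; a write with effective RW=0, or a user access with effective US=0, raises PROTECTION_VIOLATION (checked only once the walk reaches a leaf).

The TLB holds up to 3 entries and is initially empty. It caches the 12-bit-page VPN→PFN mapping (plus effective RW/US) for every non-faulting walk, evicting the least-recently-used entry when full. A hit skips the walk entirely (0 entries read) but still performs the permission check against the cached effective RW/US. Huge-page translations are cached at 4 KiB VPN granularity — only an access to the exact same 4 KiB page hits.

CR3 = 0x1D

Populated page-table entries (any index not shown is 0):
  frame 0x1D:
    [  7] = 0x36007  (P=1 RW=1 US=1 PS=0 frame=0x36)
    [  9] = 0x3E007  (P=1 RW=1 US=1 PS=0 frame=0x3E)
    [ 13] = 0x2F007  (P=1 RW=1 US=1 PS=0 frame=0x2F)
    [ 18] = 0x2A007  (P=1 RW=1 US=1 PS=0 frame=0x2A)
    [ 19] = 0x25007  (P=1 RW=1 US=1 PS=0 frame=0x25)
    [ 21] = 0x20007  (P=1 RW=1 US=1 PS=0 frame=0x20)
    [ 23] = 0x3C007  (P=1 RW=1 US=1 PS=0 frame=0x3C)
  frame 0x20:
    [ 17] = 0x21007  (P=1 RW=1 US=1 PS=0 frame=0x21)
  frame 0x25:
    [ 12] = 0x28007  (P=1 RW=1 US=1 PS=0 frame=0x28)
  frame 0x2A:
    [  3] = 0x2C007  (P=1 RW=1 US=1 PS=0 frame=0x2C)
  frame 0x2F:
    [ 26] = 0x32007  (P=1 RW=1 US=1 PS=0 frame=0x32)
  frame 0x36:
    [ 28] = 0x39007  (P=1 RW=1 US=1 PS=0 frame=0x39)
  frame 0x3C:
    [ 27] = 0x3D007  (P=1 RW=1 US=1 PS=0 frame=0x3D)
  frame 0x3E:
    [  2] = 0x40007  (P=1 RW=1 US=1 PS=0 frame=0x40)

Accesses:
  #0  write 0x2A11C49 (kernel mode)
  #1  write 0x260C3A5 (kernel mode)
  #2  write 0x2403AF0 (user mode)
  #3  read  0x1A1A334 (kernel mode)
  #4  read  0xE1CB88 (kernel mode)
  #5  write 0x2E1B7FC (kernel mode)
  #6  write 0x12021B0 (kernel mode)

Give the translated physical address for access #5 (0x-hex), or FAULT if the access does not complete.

Per-access translation:
#0 VA=0x2A11C49 (w,kernel):
  [0] read 0x1D idx=21: raw=0x20007 flags P=1 W=1 U=1 S=0
  [1] read 0x20 idx=17: raw=0x21007 flags P=1 W=1 U=1 S=0
  ⇒ phys 0x21C49  [2 reads]
#1 VA=0x260C3A5 (w,kernel):
  [0] read 0x1D idx=19: raw=0x25007 flags P=1 W=1 U=1 S=0
  [1] read 0x25 idx=12: raw=0x28007 flags P=1 W=1 U=1 S=0
  ⇒ phys 0x283A5  [2 reads]
#2 VA=0x2403AF0 (w,user):
  [0] read 0x1D idx=18: raw=0x2A007 flags P=1 W=1 U=1 S=0
  [1] read 0x2A idx=3: raw=0x2C007 flags P=1 W=1 U=1 S=0
  ⇒ phys 0x2CAF0  [2 reads]
#3 VA=0x1A1A334 (r,kernel):
  [0] read 0x1D idx=13: raw=0x2F007 flags P=1 W=1 U=1 S=0
  [1] read 0x2F idx=26: raw=0x32007 flags P=1 W=1 U=1 S=0
  ⇒ phys 0x32334  [2 reads]
#4 VA=0xE1CB88 (r,kernel):
  [0] read 0x1D idx=7: raw=0x36007 flags P=1 W=1 U=1 S=0
  [1] read 0x36 idx=28: raw=0x39007 flags P=1 W=1 U=1 S=0
  ⇒ phys 0x39B88  [2 reads]
#5 VA=0x2E1B7FC (w,kernel):
  [0] read 0x1D idx=23: raw=0x3C007 flags P=1 W=1 U=1 S=0
  [1] read 0x3C idx=27: raw=0x3D007 flags P=1 W=1 U=1 S=0
  ⇒ phys 0x3D7FC  [2 reads]
#6 VA=0x12021B0 (w,kernel):
  [0] read 0x1D idx=9: raw=0x3E007 flags P=1 W=1 U=1 S=0
  [1] read 0x3E idx=2: raw=0x40007 flags P=1 W=1 U=1 S=0
  ⇒ phys 0x401B0  [2 reads]

Access #5 PA: 0x3D7FC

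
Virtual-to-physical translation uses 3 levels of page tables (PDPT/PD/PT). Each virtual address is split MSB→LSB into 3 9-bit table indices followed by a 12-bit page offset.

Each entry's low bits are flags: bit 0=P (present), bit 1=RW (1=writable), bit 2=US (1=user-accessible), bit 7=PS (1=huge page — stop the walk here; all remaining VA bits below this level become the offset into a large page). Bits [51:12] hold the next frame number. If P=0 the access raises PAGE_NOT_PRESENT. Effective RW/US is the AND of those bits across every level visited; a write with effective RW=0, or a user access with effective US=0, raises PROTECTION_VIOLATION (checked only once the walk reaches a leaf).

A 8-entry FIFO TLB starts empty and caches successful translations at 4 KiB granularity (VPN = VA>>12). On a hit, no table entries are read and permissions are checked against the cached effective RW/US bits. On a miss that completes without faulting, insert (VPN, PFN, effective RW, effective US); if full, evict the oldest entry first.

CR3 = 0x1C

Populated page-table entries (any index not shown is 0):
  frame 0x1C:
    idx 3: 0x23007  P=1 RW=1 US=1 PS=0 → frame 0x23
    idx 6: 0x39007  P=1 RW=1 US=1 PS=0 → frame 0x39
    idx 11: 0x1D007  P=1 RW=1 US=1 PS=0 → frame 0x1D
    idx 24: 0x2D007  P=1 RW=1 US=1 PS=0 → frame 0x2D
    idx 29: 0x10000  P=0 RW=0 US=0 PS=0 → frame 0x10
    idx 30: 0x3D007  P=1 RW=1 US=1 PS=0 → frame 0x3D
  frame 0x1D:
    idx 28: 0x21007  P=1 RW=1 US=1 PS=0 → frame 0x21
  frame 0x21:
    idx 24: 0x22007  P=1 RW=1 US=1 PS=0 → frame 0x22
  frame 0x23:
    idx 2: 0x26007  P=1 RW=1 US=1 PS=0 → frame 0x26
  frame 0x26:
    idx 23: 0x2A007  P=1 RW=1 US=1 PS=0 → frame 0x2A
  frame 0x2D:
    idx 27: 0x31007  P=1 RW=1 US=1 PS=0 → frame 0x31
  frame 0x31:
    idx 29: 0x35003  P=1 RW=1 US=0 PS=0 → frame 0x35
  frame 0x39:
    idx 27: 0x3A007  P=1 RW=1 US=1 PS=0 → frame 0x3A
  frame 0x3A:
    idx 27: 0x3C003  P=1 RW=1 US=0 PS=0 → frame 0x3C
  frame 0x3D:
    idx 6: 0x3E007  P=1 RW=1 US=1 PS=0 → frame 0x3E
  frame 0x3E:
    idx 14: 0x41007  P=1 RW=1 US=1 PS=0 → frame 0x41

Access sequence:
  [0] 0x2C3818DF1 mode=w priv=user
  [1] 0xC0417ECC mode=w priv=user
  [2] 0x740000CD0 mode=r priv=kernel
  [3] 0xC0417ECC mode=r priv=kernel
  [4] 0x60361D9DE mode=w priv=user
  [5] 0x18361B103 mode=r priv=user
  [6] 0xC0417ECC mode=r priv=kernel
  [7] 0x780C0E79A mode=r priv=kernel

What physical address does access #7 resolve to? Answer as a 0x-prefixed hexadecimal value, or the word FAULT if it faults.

Walk each access:
#0 VA=0x2C3818DF1 (w,user):
  L0: frame=0x1C idx=11 entry=0x1D007 [P=1 RW=1 US=1 PS=0]
  L1: frame=0x1D idx=28 entry=0x21007 [P=1 RW=1 US=1 PS=0]
  L2: frame=0x21 idx=24 entry=0x22007 [P=1 RW=1 US=1 PS=0]
  → PA=0x22DF1  (3 entries read)
#1 VA=0xC0417ECC (w,user):
  L0: frame=0x1C idx=3 entry=0x23007 [P=1 RW=1 US=1 PS=0]
  L1: frame=0x23 idx=2 entry=0x26007 [P=1 RW=1 US=1 PS=0]
  L2: frame=0x26 idx=23 entry=0x2A007 [P=1 RW=1 US=1 PS=0]
  → PA=0x2AECC  (3 entries read)
#2 VA=0x740000CD0 (r,kernel):
  L0: frame=0x1C idx=29 entry=0x10000 [P=0 RW=0 US=0 PS=0]
  ⇒ fault: PAGE_NOT_PRESENT  — 1 lookups
#3 VA=0xC0417ECC (r,kernel):
  TLB hit vpn=0xC0417 → PA=0x2AECC
#4 VA=0x60361D9DE (w,user):
  L0: frame=0x1C idx=24 entry=0x2D007 [P=1 RW=1 US=1 PS=0]
  L1: frame=0x2D idx=27 entry=0x31007 [P=1 RW=1 US=1 PS=0]
  L2: frame=0x31 idx=29 entry=0x35003 [P=1 RW=1 US=0 PS=0]
  ⇒ fault: PROTECTION_VIOLATION  — 3 lookups
#5 VA=0x18361B103 (r,user):
  L0: frame=0x1C idx=6 entry=0x39007 [P=1 RW=1 US=1 PS=0]
  L1: frame=0x39 idx=27 entry=0x3A007 [P=1 RW=1 US=1 PS=0]
  L2: frame=0x3A idx=27 entry=0x3C003 [P=1 RW=1 US=0 PS=0]
  ⇒ fault: PROTECTION_VIOLATION  — 3 lookups
#6 VA=0xC0417ECC (r,kernel):
  TLB hit vpn=0xC0417 → PA=0x2AECC
#7 VA=0x780C0E79A (r,kernel):
  L0: frame=0x1C idx=30 entry=0x3D007 [P=1 RW=1 US=1 PS=0]
  L1: frame=0x3D idx=6 entry=0x3E007 [P=1 RW=1 US=1 PS=0]
  L2: frame=0x3E idx=14 entry=0x41007 [P=1 RW=1 US=1 PS=0]
  → PA=0x4179A  (3 entries read)

Access #7 PA: 0x4179A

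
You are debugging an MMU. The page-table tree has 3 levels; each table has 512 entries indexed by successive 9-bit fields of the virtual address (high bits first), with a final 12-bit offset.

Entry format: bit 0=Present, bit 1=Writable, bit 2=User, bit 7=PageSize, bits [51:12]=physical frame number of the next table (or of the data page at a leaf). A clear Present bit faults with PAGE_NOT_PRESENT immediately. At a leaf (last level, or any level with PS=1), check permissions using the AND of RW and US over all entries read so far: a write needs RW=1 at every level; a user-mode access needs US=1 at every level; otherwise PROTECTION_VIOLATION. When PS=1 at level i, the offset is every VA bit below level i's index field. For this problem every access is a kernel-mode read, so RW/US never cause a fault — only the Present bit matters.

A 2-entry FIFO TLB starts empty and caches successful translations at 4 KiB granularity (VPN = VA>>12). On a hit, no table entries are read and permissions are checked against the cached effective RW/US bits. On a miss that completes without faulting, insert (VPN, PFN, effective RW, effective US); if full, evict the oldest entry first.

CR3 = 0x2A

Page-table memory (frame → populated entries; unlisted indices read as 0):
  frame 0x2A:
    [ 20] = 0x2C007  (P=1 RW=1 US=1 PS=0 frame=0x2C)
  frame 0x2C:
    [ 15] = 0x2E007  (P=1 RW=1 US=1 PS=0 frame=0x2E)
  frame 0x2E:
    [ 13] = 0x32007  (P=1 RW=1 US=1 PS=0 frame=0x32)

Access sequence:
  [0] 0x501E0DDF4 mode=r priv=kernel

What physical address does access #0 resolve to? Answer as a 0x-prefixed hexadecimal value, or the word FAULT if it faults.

Trace:
#0 VA=0x501E0DDF4 (r,kernel):
  lvl0: tbl 0x2A, slot 20 ⇒ 0x2C007 (P1/RW1/US1/PS0)
  lvl1: tbl 0x2C, slot 15 ⇒ 0x2E007 (P1/RW1/US1/PS0)
  lvl2: tbl 0x2E, slot 13 ⇒ 0x32007 (P1/RW1/US1/PS0)
  ✓ 0x32DF4  — 3 lookups

Access #0 PA: 0x32DF4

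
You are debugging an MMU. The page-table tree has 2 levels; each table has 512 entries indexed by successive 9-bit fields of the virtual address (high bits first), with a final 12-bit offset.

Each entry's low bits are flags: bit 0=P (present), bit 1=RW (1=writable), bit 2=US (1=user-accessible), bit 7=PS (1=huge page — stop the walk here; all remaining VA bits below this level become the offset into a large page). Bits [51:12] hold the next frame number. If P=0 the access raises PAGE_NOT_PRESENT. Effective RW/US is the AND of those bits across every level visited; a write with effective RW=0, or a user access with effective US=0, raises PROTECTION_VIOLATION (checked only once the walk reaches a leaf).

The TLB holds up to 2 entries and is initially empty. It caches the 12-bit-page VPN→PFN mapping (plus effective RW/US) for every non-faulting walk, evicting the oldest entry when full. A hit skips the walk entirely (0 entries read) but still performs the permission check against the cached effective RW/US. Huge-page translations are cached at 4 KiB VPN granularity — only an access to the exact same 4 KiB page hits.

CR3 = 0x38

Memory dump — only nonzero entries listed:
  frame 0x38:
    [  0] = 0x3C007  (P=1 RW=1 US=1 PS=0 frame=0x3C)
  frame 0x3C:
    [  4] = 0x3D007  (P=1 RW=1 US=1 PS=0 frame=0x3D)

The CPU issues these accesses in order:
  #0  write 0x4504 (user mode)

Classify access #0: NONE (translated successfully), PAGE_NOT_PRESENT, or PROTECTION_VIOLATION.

Walk each access:
#0 VA=0x4504 (w,user):
  [0] read 0x38 idx=0: raw=0x3C007 flags P=1 W=1 U=1 S=0
  [1] read 0x3C idx=4: raw=0x3D007 flags P=1 W=1 U=1 S=0
  ✓ 0x3D504  — 2 lookups

Access #0 fault: NONE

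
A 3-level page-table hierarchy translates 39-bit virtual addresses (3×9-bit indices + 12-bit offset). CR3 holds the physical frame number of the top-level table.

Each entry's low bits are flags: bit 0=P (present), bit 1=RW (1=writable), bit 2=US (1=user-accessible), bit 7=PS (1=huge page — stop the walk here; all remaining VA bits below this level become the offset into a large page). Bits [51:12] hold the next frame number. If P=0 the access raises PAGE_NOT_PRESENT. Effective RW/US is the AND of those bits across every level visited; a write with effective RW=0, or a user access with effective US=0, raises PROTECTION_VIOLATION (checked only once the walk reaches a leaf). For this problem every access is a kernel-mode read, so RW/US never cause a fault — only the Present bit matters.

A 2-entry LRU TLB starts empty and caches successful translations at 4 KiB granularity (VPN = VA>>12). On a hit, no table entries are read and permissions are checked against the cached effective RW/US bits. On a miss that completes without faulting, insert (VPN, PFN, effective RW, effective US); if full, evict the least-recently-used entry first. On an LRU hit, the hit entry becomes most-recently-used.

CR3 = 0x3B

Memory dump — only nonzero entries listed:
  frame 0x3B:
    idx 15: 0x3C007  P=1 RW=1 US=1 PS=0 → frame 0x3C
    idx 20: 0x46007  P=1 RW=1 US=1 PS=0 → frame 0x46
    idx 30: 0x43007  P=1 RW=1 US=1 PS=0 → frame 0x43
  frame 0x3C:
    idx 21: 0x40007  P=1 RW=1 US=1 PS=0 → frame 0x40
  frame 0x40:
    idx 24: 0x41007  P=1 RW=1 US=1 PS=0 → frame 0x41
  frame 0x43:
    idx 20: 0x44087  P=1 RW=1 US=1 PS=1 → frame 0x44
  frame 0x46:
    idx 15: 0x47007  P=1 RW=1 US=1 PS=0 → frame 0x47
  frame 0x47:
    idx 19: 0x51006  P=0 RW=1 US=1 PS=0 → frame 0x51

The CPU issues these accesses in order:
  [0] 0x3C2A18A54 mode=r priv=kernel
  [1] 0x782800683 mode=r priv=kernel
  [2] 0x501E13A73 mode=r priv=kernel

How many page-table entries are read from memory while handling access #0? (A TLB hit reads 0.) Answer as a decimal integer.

Trace:
#0 VA=0x3C2A18A54 (r,kernel):
  L0 @0x3B[15] → 0x3C007  P=1,RW=1,US=1,PS=0
  L1 @0x3C[21] → 0x40007  P=1,RW=1,US=1,PS=0
  L2 @0x40[24] → 0x41007  P=1,RW=1,US=1,PS=0
  ✓ 0x41A54  — 3 lookups
#1 VA=0x782800683 (r,kernel):
  L0 @0x3B[30] → 0x43007  P=1,RW=1,US=1,PS=0
  L1 @0x43[20] → 0x44087  P=1,RW=1,US=1,PS=1
  ✓ 0x44683 (huge @L1)  — 2 lookups
#2 VA=0x501E13A73 (r,kernel):
  L0 @0x3B[20] → 0x46007  P=1,RW=1,US=1,PS=0
  L1 @0x46[15] → 0x47007  P=1,RW=1,US=1,PS=0
  L2 @0x47[19] → 0x51006  P=0,RW=1,US=1,PS=0
  → PAGE_NOT_PRESENT  (3 entries read)

Entries read for #0: 3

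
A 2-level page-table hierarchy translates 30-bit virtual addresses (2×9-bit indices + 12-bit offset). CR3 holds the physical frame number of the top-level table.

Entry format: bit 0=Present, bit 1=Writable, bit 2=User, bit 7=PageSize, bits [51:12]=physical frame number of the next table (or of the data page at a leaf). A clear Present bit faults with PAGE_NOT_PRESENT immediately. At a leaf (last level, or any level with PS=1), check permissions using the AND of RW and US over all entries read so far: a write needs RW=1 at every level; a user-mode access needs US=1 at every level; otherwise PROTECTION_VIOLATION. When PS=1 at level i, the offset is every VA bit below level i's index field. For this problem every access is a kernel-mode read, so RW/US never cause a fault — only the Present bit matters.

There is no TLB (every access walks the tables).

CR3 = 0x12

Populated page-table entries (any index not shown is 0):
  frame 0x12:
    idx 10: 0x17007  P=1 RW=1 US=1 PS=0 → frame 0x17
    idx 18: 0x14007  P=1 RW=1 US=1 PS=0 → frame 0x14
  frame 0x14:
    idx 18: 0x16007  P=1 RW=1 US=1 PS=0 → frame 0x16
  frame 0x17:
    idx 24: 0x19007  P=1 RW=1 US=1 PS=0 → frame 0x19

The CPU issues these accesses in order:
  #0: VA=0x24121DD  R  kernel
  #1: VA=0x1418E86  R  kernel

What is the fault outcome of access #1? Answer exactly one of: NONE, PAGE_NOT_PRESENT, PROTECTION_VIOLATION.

Trace:
#0 VA=0x24121DD (r,kernel):
  [0] read 0x12 idx=18: raw=0x14007 flags P=1 W=1 U=1 S=0
  [1] read 0x14 idx=18: raw=0x16007 flags P=1 W=1 U=1 S=0
  → PA=0x161DD  (2 entries read)
#1 VA=0x1418E86 (r,kernel):
  [0] read 0x12 idx=10: raw=0x17007 flags P=1 W=1 U=1 S=0
  [1] read 0x17 idx=24: raw=0x19007 flags P=1 W=1 U=1 S=0
  → PA=0x19E86  (2 entries read)

Access #1 fault: NONE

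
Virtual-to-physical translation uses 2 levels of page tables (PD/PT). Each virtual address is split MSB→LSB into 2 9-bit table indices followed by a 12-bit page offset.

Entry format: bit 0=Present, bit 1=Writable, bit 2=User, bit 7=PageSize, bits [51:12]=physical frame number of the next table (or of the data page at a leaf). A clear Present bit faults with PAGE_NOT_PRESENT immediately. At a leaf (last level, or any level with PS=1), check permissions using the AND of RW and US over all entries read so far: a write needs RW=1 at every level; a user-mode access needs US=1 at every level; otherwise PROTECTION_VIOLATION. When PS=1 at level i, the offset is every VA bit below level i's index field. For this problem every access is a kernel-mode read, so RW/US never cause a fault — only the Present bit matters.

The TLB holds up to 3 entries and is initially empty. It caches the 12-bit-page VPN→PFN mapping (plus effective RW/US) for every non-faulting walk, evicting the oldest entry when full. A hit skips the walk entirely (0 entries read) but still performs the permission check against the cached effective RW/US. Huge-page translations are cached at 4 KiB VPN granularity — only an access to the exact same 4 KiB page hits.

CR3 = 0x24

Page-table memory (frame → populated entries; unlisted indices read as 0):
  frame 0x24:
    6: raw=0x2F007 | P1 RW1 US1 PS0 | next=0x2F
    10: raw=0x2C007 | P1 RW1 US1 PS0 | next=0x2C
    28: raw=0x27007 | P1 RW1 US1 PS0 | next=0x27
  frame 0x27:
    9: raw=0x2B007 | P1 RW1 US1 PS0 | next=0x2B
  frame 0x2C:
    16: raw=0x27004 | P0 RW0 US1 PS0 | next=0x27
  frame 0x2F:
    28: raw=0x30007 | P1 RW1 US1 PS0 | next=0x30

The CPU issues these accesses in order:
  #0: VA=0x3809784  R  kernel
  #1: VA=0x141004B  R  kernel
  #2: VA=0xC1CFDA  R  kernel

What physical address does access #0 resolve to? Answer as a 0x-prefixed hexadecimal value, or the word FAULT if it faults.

Trace:
#0 VA=0x3809784 (r,kernel):
  L0: frame=0x24 idx=28 entry=0x27007 [P=1 RW=1 US=1 PS=0]
  L1: frame=0x27 idx=9 entry=0x2B007 [P=1 RW=1 US=1 PS=0]
  → PA=0x2B784  (2 entries read)
#1 VA=0x141004B (r,kernel):
  L0: frame=0x24 idx=10 entry=0x2C007 [P=1 RW=1 US=1 PS=0]
  L1: frame=0x2C idx=16 entry=0x27004 [P=0 RW=0 US=1 PS=0]
  ✗ PAGE_NOT_PRESENT  [2 reads]
#2 VA=0xC1CFDA (r,kernel):
  L0: frame=0x24 idx=6 entry=0x2F007 [P=1 RW=1 US=1 PS=0]
  L1: frame=0x2F idx=28 entry=0x30007 [P=1 RW=1 US=1 PS=0]
  → PA=0x30FDA  (2 entries read)

Access #0 PA: 0x2B784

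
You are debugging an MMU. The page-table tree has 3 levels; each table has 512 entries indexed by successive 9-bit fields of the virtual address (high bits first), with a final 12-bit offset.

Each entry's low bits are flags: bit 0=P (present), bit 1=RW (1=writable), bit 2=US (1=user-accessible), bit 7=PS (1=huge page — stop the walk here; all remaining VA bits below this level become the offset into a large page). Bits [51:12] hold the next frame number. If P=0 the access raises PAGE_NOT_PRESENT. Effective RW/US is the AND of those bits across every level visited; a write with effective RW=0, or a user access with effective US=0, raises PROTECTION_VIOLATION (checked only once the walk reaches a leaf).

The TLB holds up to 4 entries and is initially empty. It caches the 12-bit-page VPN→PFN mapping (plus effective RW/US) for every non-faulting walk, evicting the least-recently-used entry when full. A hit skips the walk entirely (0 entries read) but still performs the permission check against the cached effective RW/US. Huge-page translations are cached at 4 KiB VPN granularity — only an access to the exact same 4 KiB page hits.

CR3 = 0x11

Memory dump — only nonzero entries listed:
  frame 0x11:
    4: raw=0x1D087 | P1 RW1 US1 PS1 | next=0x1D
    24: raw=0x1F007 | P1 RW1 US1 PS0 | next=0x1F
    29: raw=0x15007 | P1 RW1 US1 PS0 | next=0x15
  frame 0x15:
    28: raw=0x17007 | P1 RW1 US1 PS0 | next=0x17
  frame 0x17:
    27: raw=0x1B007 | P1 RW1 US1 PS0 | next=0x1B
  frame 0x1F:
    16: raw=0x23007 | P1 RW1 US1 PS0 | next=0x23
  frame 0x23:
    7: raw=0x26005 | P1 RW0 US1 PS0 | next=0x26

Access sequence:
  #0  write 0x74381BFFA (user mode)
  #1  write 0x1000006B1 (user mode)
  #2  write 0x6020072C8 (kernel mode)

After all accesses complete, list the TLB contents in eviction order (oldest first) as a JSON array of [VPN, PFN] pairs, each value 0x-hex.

Per-access translation:
#0 VA=0x74381BFFA (w,user):
  [0] read 0x11 idx=29: raw=0x15007 flags P=1 W=1 U=1 S=0
  [1] read 0x15 idx=28: raw=0x17007 flags P=1 W=1 U=1 S=0
  [2] read 0x17 idx=27: raw=0x1B007 flags P=1 W=1 U=1 S=0
  → PA=0x1BFFA  (3 entries read)
#1 VA=0x1000006B1 (w,user):
  [0] read 0x11 idx=4: raw=0x1D087 flags P=1 W=1 U=1 S=1
  → PA=0x1D6B1 (huge @L0)  (1 entries read)
#2 VA=0x6020072C8 (w,kernel):
  [0] read 0x11 idx=24: raw=0x1F007 flags P=1 W=1 U=1 S=0
  [1] read 0x1F idx=16: raw=0x23007 flags P=1 W=1 U=1 S=0
  [2] read 0x23 idx=7: raw=0x26005 flags P=1 W=0 U=1 S=0
  ✗ PROTECTION_VIOLATION  [3 reads]

TLB: [["0x74381B", "0x1B"], ["0x100000", "0x1D"]]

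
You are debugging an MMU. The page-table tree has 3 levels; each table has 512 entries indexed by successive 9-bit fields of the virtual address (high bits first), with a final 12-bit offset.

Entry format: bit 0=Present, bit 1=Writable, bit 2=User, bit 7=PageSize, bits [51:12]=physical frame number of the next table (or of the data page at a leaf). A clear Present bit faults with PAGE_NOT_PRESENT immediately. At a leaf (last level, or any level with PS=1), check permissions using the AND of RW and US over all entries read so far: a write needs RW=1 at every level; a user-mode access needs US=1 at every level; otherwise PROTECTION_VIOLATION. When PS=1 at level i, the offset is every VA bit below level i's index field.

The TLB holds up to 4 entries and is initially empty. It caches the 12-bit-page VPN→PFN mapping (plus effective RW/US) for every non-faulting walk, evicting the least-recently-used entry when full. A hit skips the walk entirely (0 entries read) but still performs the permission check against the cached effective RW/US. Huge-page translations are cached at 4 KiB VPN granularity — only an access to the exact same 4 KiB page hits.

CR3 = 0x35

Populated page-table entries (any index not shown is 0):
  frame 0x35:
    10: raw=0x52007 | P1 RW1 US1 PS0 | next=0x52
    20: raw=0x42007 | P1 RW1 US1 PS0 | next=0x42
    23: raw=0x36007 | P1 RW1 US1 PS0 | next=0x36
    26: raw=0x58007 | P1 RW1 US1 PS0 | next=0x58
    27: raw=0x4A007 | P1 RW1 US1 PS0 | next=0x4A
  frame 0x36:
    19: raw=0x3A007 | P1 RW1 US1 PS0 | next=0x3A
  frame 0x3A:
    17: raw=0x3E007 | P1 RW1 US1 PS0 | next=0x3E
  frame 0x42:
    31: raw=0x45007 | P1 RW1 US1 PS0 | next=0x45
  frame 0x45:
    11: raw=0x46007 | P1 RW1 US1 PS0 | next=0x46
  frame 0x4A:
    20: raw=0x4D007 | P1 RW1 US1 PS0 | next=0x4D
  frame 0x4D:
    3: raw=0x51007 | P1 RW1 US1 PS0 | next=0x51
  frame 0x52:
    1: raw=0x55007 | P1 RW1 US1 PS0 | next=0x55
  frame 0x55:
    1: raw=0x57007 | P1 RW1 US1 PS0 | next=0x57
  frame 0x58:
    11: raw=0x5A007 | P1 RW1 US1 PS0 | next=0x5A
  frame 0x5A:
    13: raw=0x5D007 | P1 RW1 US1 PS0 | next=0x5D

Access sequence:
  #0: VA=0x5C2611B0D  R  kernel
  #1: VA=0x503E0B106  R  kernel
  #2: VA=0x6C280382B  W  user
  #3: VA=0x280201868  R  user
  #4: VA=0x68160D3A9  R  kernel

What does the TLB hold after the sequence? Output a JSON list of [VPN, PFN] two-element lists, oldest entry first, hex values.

Trace:
#0 VA=0x5C2611B0D (r,kernel):
  L0 @0x35[23] → 0x36007  P=1,RW=1,US=1,PS=0
  L1 @0x36[19] → 0x3A007  P=1,RW=1,US=1,PS=0
  L2 @0x3A[17] → 0x3E007  P=1,RW=1,US=1,PS=0
  → PA=0x3EB0D  (3 entries read)
#1 VA=0x503E0B106 (r,kernel):
  L0 @0x35[20] → 0x42007  P=1,RW=1,US=1,PS=0
  L1 @0x42[31] → 0x45007  P=1,RW=1,US=1,PS=0
  L2 @0x45[11] → 0x46007  P=1,RW=1,US=1,PS=0
  → PA=0x46106  (3 entries read)
#2 VA=0x6C280382B (w,user):
  L0 @0x35[27] → 0x4A007  P=1,RW=1,US=1,PS=0
  L1 @0x4A[20] → 0x4D007  P=1,RW=1,US=1,PS=0
  L2 @0x4D[3] → 0x51007  P=1,RW=1,US=1,PS=0
  → PA=0x5182B  (3 entries read)
#3 VA=0x280201868 (r,user):
  L0 @0x35[10] → 0x52007  P=1,RW=1,US=1,PS=0
  L1 @0x52[1] → 0x55007  P=1,RW=1,US=1,PS=0
  L2 @0x55[1] → 0x57007  P=1,RW=1,US=1,PS=0
  → PA=0x57868  (3 entries read)
#4 VA=0x68160D3A9 (r,kernel):
  L0 @0x35[26] → 0x58007  P=1,RW=1,US=1,PS=0
  L1 @0x58[11] → 0x5A007  P=1,RW=1,US=1,PS=0
  L2 @0x5A[13] → 0x5D007  P=1,RW=1,US=1,PS=0
  → PA=0x5D3A9  (3 entries read)

TLB: [["0x503E0B", "0x46"], ["0x6C2803", "0x51"], ["0x280201", "0x57"], ["0x68160D", "0x5D"]]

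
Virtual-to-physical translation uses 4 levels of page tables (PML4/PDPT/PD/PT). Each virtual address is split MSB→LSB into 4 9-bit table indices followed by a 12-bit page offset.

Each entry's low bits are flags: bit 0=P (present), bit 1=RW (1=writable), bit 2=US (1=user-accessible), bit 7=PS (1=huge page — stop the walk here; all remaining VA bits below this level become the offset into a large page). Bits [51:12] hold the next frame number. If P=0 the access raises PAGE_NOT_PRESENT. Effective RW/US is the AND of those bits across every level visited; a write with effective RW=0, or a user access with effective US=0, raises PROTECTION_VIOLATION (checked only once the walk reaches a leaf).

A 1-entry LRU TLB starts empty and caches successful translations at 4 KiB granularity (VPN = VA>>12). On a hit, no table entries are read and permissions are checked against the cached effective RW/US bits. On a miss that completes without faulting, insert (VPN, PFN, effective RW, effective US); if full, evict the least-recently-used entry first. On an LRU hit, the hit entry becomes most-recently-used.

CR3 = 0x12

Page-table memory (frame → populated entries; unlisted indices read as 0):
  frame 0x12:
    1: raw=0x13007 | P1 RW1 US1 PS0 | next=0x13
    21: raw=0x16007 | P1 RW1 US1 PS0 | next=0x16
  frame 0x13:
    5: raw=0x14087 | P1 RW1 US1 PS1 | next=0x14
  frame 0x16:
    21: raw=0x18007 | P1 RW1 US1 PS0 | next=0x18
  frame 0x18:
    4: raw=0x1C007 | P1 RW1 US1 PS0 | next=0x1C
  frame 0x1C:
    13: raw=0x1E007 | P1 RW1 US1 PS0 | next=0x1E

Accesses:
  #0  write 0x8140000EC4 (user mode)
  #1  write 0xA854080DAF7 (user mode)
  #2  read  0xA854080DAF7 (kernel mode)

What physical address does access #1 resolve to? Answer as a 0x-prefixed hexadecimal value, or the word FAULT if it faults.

Trace:
#0 VA=0x8140000EC4 (w,user):
  L0 @0x12[1] → 0x13007  P=1,RW=1,US=1,PS=0
  L1 @0x13[5] → 0x14087  P=1,RW=1,US=1,PS=1
  ✓ 0x14EC4 (huge @L1)  — 2 lookups
#1 VA=0xA854080DAF7 (w,user):
  L0 @0x12[21] → 0x16007  P=1,RW=1,US=1,PS=0
  L1 @0x16[21] → 0x18007  P=1,RW=1,US=1,PS=0
  L2 @0x18[4] → 0x1C007  P=1,RW=1,US=1,PS=0
  L3 @0x1C[13] → 0x1E007  P=1,RW=1,US=1,PS=0
  ✓ 0x1EAF7  — 4 lookups
#2 VA=0xA854080DAF7 (r,kernel):
  TLB hit vpn=0xA854080D → PA=0x1EAF7

Access #1 PA: 0x1EAF7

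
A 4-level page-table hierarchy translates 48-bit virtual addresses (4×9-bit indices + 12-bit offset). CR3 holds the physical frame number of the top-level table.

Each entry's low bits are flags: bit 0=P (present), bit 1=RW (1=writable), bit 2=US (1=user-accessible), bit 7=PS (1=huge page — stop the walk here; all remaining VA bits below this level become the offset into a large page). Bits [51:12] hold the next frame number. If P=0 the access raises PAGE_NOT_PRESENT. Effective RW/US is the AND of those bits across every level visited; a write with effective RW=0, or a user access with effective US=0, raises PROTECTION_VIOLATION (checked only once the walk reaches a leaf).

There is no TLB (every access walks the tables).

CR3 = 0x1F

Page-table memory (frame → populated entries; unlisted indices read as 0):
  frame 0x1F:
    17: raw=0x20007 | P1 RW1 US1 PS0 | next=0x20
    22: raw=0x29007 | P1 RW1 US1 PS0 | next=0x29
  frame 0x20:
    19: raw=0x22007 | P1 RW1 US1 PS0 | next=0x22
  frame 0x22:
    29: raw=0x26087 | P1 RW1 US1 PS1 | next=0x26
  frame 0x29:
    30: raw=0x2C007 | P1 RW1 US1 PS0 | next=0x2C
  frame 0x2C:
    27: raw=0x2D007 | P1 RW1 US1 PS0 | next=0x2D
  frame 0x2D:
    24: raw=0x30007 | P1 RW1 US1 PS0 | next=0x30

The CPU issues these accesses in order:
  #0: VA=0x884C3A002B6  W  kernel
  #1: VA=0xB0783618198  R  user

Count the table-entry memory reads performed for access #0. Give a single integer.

Per-access translation:
#0 VA=0x884C3A002B6 (w,kernel):
  L0: frame=0x1F idx=17 entry=0x20007 [P=1 RW=1 US=1 PS=0]
  L1: frame=0x20 idx=19 entry=0x22007 [P=1 RW=1 US=1 PS=0]
  L2: frame=0x22 idx=29 entry=0x26087 [P=1 RW=1 US=1 PS=1]
  ✓ 0x262B6 (huge @L2)  — 3 lookups
#1 VA=0xB0783618198 (r,user):
  L0: frame=0x1F idx=22 entry=0x29007 [P=1 RW=1 US=1 PS=0]
  L1: frame=0x29 idx=30 entry=0x2C007 [P=1 RW=1 US=1 PS=0]
  L2: frame=0x2C idx=27 entry=0x2D007 [P=1 RW=1 US=1 PS=0]
  L3: frame=0x2D idx=24 entry=0x30007 [P=1 RW=1 US=1 PS=0]
  ✓ 0x30198  — 4 lookups

Entries read for #0: 3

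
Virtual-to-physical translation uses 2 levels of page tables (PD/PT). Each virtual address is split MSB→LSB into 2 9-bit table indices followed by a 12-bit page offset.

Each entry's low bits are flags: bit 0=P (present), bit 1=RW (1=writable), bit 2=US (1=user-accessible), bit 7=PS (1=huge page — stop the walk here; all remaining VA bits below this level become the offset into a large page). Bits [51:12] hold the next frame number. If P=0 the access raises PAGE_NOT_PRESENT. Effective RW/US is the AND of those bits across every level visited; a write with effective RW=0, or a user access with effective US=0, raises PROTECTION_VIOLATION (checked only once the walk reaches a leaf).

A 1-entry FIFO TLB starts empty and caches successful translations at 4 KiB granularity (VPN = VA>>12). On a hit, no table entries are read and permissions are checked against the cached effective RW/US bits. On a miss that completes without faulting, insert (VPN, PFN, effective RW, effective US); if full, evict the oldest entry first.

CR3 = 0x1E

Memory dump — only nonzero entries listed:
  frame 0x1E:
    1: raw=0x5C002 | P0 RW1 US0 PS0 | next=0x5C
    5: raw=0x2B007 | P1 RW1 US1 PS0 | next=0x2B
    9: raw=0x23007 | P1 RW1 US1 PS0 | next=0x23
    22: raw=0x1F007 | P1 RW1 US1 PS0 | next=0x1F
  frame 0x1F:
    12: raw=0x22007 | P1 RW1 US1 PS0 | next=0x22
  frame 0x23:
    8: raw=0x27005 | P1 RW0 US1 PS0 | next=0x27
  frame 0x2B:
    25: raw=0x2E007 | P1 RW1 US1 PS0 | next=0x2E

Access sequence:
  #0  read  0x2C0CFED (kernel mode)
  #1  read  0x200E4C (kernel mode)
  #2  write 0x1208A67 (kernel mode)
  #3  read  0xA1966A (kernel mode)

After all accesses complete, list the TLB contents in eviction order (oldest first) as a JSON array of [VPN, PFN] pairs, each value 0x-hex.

Walk each access:
#0 VA=0x2C0CFED (r,kernel):
  L0: frame=0x1E idx=22 entry=0x1F007 [P=1 RW=1 US=1 PS=0]
  L1: frame=0x1F idx=12 entry=0x22007 [P=1 RW=1 US=1 PS=0]
  ✓ 0x22FED  — 2 lookups
#1 VA=0x200E4C (r,kernel):
  L0: frame=0x1E idx=1 entry=0x5C002 [P=0 RW=1 US=0 PS=0]
  → PAGE_NOT_PRESENT  (1 entries read)
#2 VA=0x1208A67 (w,kernel):
  L0: frame=0x1E idx=9 entry=0x23007 [P=1 RW=1 US=1 PS=0]
  L1: frame=0x23 idx=8 entry=0x27005 [P=1 RW=0 US=1 PS=0]
  → PROTECTION_VIOLATION  (2 entries read)
#3 VA=0xA1966A (r,kernel):
  L0: frame=0x1E idx=5 entry=0x2B007 [P=1 RW=1 US=1 PS=0]
  L1: frame=0x2B idx=25 entry=0x2E007 [P=1 RW=1 US=1 PS=0]
  ✓ 0x2E66A  — 2 lookups

TLB: [["0xA19", "0x2E"]]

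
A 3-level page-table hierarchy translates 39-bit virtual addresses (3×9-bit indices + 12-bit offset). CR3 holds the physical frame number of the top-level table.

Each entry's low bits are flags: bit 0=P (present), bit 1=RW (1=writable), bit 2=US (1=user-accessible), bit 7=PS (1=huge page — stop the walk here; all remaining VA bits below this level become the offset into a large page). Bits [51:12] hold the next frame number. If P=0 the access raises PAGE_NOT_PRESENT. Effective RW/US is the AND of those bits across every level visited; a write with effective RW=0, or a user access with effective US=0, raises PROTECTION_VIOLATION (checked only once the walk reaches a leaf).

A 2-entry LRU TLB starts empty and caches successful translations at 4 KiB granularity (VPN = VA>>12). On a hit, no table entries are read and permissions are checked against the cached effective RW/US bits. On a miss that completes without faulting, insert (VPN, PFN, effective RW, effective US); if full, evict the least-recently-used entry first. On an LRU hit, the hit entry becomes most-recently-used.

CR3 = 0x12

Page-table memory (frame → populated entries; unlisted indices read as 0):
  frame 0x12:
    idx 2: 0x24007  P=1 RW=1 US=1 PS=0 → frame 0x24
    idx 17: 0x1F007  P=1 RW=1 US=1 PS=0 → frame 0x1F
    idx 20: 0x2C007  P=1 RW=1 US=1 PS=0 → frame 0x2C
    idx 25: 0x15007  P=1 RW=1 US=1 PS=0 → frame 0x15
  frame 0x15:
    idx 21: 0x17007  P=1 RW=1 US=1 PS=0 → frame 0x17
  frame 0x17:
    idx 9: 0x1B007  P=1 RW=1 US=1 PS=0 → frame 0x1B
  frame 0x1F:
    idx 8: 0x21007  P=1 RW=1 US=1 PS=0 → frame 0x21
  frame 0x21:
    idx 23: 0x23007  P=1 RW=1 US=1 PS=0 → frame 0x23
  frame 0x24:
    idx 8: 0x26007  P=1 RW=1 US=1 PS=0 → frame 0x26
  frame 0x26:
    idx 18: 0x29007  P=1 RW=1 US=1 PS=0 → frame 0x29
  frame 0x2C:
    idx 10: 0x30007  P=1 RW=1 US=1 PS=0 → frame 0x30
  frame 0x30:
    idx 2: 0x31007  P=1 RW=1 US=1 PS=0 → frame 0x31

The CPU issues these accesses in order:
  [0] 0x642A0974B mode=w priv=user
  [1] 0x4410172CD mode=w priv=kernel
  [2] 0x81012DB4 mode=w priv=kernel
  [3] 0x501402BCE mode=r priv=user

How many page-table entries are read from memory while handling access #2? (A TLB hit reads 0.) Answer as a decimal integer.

Walk each access:
#0 VA=0x642A0974B (w,user):
  lvl0: tbl 0x12, slot 25 ⇒ 0x15007 (P1/RW1/US1/PS0)
  lvl1: tbl 0x15, slot 21 ⇒ 0x17007 (P1/RW1/US1/PS0)
  lvl2: tbl 0x17, slot 9 ⇒ 0x1B007 (P1/RW1/US1/PS0)
  → PA=0x1B74B  (3 entries read)
#1 VA=0x4410172CD (w,kernel):
  lvl0: tbl 0x12, slot 17 ⇒ 0x1F007 (P1/RW1/US1/PS0)
  lvl1: tbl 0x1F, slot 8 ⇒ 0x21007 (P1/RW1/US1/PS0)
  lvl2: tbl 0x21, slot 23 ⇒ 0x23007 (P1/RW1/US1/PS0)
  → PA=0x232CD  (3 entries read)
#2 VA=0x81012DB4 (w,kernel):
  lvl0: tbl 0x12, slot 2 ⇒ 0x24007 (P1/RW1/US1/PS0)
  lvl1: tbl 0x24, slot 8 ⇒ 0x26007 (P1/RW1/US1/PS0)
  lvl2: tbl 0x26, slot 18 ⇒ 0x29007 (P1/RW1/US1/PS0)
  → PA=0x29DB4  (3 entries read)
#3 VA=0x501402BCE (r,user):
  lvl0: tbl 0x12, slot 20 ⇒ 0x2C007 (P1/RW1/US1/PS0)
  lvl1: tbl 0x2C, slot 10 ⇒ 0x30007 (P1/RW1/US1/PS0)
  lvl2: tbl 0x30, slot 2 ⇒ 0x31007 (P1/RW1/US1/PS0)
  → PA=0x31BCE  (3 entries read)

Entries read for #2: 3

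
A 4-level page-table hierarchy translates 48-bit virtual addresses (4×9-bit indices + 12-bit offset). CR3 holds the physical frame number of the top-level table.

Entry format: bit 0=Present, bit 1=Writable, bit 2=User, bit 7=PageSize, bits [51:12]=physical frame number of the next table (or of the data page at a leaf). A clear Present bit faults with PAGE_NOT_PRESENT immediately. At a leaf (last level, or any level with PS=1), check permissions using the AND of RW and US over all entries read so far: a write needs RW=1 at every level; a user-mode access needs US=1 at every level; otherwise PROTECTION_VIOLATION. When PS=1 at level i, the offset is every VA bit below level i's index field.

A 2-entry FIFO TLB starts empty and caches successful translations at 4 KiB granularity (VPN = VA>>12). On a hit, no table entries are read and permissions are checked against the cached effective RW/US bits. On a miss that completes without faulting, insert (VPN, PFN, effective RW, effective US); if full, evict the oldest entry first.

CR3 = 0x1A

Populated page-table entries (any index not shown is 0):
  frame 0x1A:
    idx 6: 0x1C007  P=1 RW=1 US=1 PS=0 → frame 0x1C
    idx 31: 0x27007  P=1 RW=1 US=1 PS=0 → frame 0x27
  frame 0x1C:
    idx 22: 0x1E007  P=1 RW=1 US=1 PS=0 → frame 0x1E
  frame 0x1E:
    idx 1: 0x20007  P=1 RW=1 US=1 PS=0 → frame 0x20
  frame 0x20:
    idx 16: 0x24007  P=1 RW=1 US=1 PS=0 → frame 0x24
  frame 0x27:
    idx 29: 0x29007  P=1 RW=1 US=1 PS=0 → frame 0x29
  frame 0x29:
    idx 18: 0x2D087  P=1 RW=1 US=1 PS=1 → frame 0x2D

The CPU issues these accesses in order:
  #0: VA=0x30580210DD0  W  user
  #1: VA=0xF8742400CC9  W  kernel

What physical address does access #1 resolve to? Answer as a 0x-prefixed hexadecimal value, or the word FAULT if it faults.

Walk each access:
#0 VA=0x30580210DD0 (w,user):
  L0: frame=0x1A idx=6 entry=0x1C007 [P=1 RW=1 US=1 PS=0]
  L1: frame=0x1C idx=22 entry=0x1E007 [P=1 RW=1 US=1 PS=0]
  L2: frame=0x1E idx=1 entry=0x20007 [P=1 RW=1 US=1 PS=0]
  L3: frame=0x20 idx=16 entry=0x24007 [P=1 RW=1 US=1 PS=0]
  ⇒ phys 0x24DD0  [4 reads]
#1 VA=0xF8742400CC9 (w,kernel):
  L0: frame=0x1A idx=31 entry=0x27007 [P=1 RW=1 US=1 PS=0]
  L1: frame=0x27 idx=29 entry=0x29007 [P=1 RW=1 US=1 PS=0]
  L2: frame=0x29 idx=18 entry=0x2D087 [P=1 RW=1 US=1 PS=1]
  ⇒ phys 0x2DCC9 (huge @L2)  [3 reads]

Access #1 PA: 0x2DCC9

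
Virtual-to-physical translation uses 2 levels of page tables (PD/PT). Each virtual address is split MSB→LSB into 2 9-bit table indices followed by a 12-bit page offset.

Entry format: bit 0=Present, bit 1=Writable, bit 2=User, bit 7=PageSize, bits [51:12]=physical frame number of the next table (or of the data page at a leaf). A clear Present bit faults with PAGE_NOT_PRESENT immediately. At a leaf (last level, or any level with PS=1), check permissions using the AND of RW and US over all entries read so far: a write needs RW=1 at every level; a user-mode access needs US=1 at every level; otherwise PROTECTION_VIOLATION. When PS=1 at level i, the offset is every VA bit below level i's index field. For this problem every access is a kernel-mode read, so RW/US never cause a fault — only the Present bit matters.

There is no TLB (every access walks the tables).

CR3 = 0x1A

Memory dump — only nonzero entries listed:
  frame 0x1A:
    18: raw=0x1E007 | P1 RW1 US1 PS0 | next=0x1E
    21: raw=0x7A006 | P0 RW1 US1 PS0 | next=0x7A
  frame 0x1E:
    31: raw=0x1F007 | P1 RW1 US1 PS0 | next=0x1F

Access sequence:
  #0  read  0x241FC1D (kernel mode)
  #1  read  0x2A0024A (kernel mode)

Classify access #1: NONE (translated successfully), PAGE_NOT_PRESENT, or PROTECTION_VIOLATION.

Trace:
#0 VA=0x241FC1D (r,kernel):
  L0: frame=0x1A idx=18 entry=0x1E007 [P=1 RW=1 US=1 PS=0]
  L1: frame=0x1E idx=31 entry=0x1F007 [P=1 RW=1 US=1 PS=0]
  ✓ 0x1FC1D  — 2 lookups
#1 VA=0x2A0024A (r,kernel):
  L0: frame=0x1A idx=21 entry=0x7A006 [P=0 RW=1 US=1 PS=0]
  ✗ PAGE_NOT_PRESENT  [1 reads]

Access #1 fault: PAGE_NOT_PRESENT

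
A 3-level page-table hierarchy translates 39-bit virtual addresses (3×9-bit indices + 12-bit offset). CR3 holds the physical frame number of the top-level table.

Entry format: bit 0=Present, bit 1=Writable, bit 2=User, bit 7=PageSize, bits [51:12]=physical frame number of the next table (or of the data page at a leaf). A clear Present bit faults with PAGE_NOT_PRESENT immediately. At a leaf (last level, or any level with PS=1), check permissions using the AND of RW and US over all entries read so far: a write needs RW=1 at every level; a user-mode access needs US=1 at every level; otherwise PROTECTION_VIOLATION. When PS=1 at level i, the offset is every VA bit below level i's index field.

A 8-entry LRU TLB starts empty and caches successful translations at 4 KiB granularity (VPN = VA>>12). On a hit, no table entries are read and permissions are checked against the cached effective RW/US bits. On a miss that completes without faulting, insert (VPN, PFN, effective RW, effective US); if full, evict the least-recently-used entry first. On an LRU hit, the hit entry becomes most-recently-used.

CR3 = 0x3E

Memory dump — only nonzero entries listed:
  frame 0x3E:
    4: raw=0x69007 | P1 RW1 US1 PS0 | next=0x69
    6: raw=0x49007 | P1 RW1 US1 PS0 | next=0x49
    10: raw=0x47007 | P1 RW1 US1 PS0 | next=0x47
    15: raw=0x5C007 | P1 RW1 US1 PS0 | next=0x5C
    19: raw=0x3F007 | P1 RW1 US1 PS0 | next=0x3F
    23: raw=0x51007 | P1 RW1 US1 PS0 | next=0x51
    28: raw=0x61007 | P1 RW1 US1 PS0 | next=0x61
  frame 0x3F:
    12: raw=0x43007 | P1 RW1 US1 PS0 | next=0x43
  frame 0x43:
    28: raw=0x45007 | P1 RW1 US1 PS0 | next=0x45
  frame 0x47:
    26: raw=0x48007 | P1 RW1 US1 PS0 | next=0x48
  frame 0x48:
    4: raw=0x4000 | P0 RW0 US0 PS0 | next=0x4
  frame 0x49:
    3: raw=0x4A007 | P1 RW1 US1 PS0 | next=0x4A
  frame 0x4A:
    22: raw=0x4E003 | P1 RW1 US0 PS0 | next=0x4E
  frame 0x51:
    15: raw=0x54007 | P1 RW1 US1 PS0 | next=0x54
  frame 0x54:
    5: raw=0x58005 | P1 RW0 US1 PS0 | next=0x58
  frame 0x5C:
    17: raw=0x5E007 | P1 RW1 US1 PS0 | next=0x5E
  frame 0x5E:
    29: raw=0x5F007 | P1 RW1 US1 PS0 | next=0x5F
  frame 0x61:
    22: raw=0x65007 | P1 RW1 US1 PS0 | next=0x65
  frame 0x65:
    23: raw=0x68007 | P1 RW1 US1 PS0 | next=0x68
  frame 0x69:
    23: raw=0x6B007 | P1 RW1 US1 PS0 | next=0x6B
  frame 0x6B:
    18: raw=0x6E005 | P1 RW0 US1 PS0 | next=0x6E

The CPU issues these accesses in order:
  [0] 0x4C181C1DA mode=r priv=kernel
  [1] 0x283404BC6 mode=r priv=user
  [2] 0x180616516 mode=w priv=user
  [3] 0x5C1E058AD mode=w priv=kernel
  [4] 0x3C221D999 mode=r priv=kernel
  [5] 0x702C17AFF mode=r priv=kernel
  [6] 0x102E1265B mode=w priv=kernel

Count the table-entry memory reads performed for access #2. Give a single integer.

Per-access translation:
#0 VA=0x4C181C1DA (r,kernel):
  [0] read 0x3E idx=19: raw=0x3F007 flags P=1 W=1 U=1 S=0
  [1] read 0x3F idx=12: raw=0x43007 flags P=1 W=1 U=1 S=0
  [2] read 0x43 idx=28: raw=0x45007 flags P=1 W=1 U=1 S=0
  ⇒ phys 0x451DA  [3 reads]
#1 VA=0x283404BC6 (r,user):
  [0] read 0x3E idx=10: raw=0x47007 flags P=1 W=1 U=1 S=0
  [1] read 0x47 idx=26: raw=0x48007 flags P=1 W=1 U=1 S=0
  [2] read 0x48 idx=4: raw=0x4000 flags P=0 W=0 U=0 S=0
  → PAGE_NOT_PRESENT  (3 entries read)
#2 VA=0x180616516 (w,user):
  [0] read 0x3E idx=6: raw=0x49007 flags P=1 W=1 U=1 S=0
  [1] read 0x49 idx=3: raw=0x4A007 flags P=1 W=1 U=1 S=0
  [2] read 0x4A idx=22: raw=0x4E003 flags P=1 W=1 U=0 S=0
  → PROTECTION_VIOLATION  (3 entries read)
#3 VA=0x5C1E058AD (w,kernel):
  [0] read 0x3E idx=23: raw=0x51007 flags P=1 W=1 U=1 S=0
  [1] read 0x51 idx=15: raw=0x54007 flags P=1 W=1 U=1 S=0
  [2] read 0x54 idx=5: raw=0x58005 flags P=1 W=0 U=1 S=0
  → PROTECTION_VIOLATION  (3 entries read)
#4 VA=0x3C221D999 (r,kernel):
  [0] read 0x3E idx=15: raw=0x5C007 flags P=1 W=1 U=1 S=0
  [1] read 0x5C idx=17: raw=0x5E007 flags P=1 W=1 U=1 S=0
  [2] read 0x5E idx=29: raw=0x5F007 flags P=1 W=1 U=1 S=0
  ⇒ phys 0x5F999  [3 reads]
#5 VA=0x702C17AFF (r,kernel):
  [0] read 0x3E idx=28: raw=0x61007 flags P=1 W=1 U=1 S=0
  [1] read 0x61 idx=22: raw=0x65007 flags P=1 W=1 U=1 S=0
  [2] read 0x65 idx=23: raw=0x68007 flags P=1 W=1 U=1 S=0
  ⇒ phys 0x68AFF  [3 reads]
#6 VA=0x102E1265B (w,kernel):
  [0] read 0x3E idx=4: raw=0x69007 flags P=1 W=1 U=1 S=0
  [1] read 0x69 idx=23: raw=0x6B007 flags P=1 W=1 U=1 S=0
  [2] read 0x6B idx=18: raw=0x6E005 flags P=1 W=0 U=1 S=0
  → PROTECTION_VIOLATION  (3 entries read)

Entries read for #2: 3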